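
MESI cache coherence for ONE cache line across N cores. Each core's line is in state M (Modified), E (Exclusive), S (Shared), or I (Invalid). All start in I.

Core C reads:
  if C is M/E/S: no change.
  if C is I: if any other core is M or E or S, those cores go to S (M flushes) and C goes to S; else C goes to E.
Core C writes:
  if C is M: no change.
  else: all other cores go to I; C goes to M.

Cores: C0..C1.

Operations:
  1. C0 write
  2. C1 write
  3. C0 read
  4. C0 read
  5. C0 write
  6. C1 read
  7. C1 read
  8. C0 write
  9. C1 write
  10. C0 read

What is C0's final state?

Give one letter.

Op 1: C0 write [C0 write: invalidate none -> C0=M] -> [M,I]
Op 2: C1 write [C1 write: invalidate ['C0=M'] -> C1=M] -> [I,M]
Op 3: C0 read [C0 read from I: others=['C1=M'] -> C0=S, others downsized to S] -> [S,S]
Op 4: C0 read [C0 read: already in S, no change] -> [S,S]
Op 5: C0 write [C0 write: invalidate ['C1=S'] -> C0=M] -> [M,I]
Op 6: C1 read [C1 read from I: others=['C0=M'] -> C1=S, others downsized to S] -> [S,S]
Op 7: C1 read [C1 read: already in S, no change] -> [S,S]
Op 8: C0 write [C0 write: invalidate ['C1=S'] -> C0=M] -> [M,I]
Op 9: C1 write [C1 write: invalidate ['C0=M'] -> C1=M] -> [I,M]
Op 10: C0 read [C0 read from I: others=['C1=M'] -> C0=S, others downsized to S] -> [S,S]

Answer: S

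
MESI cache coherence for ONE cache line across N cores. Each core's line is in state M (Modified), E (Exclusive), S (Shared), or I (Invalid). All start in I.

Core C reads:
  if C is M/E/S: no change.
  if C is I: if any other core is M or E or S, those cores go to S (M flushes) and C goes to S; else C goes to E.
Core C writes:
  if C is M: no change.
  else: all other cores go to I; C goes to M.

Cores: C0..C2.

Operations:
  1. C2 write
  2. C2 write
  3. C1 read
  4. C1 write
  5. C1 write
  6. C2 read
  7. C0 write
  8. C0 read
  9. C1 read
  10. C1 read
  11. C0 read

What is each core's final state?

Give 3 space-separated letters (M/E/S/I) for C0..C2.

Answer: S S I

Derivation:
Op 1: C2 write [C2 write: invalidate none -> C2=M] -> [I,I,M]
Op 2: C2 write [C2 write: already M (modified), no change] -> [I,I,M]
Op 3: C1 read [C1 read from I: others=['C2=M'] -> C1=S, others downsized to S] -> [I,S,S]
Op 4: C1 write [C1 write: invalidate ['C2=S'] -> C1=M] -> [I,M,I]
Op 5: C1 write [C1 write: already M (modified), no change] -> [I,M,I]
Op 6: C2 read [C2 read from I: others=['C1=M'] -> C2=S, others downsized to S] -> [I,S,S]
Op 7: C0 write [C0 write: invalidate ['C1=S', 'C2=S'] -> C0=M] -> [M,I,I]
Op 8: C0 read [C0 read: already in M, no change] -> [M,I,I]
Op 9: C1 read [C1 read from I: others=['C0=M'] -> C1=S, others downsized to S] -> [S,S,I]
Op 10: C1 read [C1 read: already in S, no change] -> [S,S,I]
Op 11: C0 read [C0 read: already in S, no change] -> [S,S,I]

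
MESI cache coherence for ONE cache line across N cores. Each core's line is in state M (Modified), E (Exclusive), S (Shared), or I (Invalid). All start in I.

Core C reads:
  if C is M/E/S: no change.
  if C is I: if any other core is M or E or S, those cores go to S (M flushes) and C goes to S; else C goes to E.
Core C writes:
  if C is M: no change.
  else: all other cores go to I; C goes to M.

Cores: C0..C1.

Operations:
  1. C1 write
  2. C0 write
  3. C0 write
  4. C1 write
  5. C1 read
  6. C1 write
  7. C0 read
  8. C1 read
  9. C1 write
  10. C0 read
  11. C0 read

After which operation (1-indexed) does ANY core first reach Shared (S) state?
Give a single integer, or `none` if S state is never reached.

Answer: 7

Derivation:
Op 1: C1 write [C1 write: invalidate none -> C1=M] -> [I,M]
Op 2: C0 write [C0 write: invalidate ['C1=M'] -> C0=M] -> [M,I]
Op 3: C0 write [C0 write: already M (modified), no change] -> [M,I]
Op 4: C1 write [C1 write: invalidate ['C0=M'] -> C1=M] -> [I,M]
Op 5: C1 read [C1 read: already in M, no change] -> [I,M]
Op 6: C1 write [C1 write: already M (modified), no change] -> [I,M]
Op 7: C0 read [C0 read from I: others=['C1=M'] -> C0=S, others downsized to S] -> [S,S]
  -> First S state at op 7; remaining ops need not be traced.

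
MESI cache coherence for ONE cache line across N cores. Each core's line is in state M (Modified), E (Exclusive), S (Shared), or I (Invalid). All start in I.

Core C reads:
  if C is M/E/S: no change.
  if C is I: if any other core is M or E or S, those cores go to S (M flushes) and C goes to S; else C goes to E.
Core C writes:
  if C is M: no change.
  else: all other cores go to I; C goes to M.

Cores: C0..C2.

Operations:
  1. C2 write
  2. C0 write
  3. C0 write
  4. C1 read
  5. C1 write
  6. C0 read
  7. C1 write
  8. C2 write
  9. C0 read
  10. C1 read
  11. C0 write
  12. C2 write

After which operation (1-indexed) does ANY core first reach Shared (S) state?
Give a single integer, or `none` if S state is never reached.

Answer: 4

Derivation:
Op 1: C2 write [C2 write: invalidate none -> C2=M] -> [I,I,M]
Op 2: C0 write [C0 write: invalidate ['C2=M'] -> C0=M] -> [M,I,I]
Op 3: C0 write [C0 write: already M (modified), no change] -> [M,I,I]
Op 4: C1 read [C1 read from I: others=['C0=M'] -> C1=S, others downsized to S] -> [S,S,I]
  -> First S state at op 4; remaining ops need not be traced.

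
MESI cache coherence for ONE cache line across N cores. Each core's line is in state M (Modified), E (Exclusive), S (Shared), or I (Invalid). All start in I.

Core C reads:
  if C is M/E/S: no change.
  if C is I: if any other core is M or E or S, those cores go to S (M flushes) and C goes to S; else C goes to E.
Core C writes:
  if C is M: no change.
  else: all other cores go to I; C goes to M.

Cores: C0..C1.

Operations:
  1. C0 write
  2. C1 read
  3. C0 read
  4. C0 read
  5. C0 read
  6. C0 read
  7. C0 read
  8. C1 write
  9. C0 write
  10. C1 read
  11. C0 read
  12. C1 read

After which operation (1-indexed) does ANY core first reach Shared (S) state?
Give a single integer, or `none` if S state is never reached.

Op 1: C0 write [C0 write: invalidate none -> C0=M] -> [M,I]
Op 2: C1 read [C1 read from I: others=['C0=M'] -> C1=S, others downsized to S] -> [S,S]
  -> First S state at op 2; remaining ops need not be traced.

Answer: 2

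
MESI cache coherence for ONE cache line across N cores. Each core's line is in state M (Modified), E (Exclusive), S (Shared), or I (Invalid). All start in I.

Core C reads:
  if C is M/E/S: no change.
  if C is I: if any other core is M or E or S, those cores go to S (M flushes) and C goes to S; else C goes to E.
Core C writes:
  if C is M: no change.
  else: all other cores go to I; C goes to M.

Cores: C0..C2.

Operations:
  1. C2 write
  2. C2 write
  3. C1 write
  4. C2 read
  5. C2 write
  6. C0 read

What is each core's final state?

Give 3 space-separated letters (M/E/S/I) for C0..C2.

Op 1: C2 write [C2 write: invalidate none -> C2=M] -> [I,I,M]
Op 2: C2 write [C2 write: already M (modified), no change] -> [I,I,M]
Op 3: C1 write [C1 write: invalidate ['C2=M'] -> C1=M] -> [I,M,I]
Op 4: C2 read [C2 read from I: others=['C1=M'] -> C2=S, others downsized to S] -> [I,S,S]
Op 5: C2 write [C2 write: invalidate ['C1=S'] -> C2=M] -> [I,I,M]
Op 6: C0 read [C0 read from I: others=['C2=M'] -> C0=S, others downsized to S] -> [S,I,S]

Answer: S I S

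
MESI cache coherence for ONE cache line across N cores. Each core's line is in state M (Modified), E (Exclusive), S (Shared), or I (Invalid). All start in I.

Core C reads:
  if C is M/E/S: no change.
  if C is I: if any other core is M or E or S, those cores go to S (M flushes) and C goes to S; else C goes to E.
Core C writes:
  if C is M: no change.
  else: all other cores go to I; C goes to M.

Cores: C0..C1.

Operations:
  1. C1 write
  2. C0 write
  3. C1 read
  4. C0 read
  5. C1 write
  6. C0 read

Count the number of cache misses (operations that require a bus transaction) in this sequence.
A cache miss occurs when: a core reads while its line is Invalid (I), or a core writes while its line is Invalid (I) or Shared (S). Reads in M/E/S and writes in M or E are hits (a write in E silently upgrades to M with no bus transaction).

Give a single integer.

Answer: 5

Derivation:
Op 1: C1 write [C1 write: invalidate none -> C1=M] -> [I,M] [MISS #1: write from I]
Op 2: C0 write [C0 write: invalidate ['C1=M'] -> C0=M] -> [M,I] [MISS #2: write from I]
Op 3: C1 read [C1 read from I: others=['C0=M'] -> C1=S, others downsized to S] -> [S,S] [MISS #3: read from I]
Op 4: C0 read [C0 read: already in S, no change] -> [S,S] [hit: read from S]
Op 5: C1 write [C1 write: invalidate ['C0=S'] -> C1=M] -> [I,M] [MISS #4: write from S]
Op 6: C0 read [C0 read from I: others=['C1=M'] -> C0=S, others downsized to S] -> [S,S] [MISS #5: read from I]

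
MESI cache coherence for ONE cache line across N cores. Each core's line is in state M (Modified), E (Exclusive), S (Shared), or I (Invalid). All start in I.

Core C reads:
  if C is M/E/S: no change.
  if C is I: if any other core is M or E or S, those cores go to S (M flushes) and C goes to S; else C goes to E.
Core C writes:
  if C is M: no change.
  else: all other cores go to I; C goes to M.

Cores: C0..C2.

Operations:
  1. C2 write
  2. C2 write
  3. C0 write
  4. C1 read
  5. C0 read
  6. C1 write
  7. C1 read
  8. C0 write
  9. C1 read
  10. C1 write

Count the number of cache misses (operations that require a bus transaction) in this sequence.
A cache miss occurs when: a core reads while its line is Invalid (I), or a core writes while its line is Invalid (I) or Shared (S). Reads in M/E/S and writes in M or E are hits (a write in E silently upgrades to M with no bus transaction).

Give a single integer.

Op 1: C2 write [C2 write: invalidate none -> C2=M] -> [I,I,M] [MISS #1: write from I]
Op 2: C2 write [C2 write: already M (modified), no change] -> [I,I,M] [hit: write from M]
Op 3: C0 write [C0 write: invalidate ['C2=M'] -> C0=M] -> [M,I,I] [MISS #2: write from I]
Op 4: C1 read [C1 read from I: others=['C0=M'] -> C1=S, others downsized to S] -> [S,S,I] [MISS #3: read from I]
Op 5: C0 read [C0 read: already in S, no change] -> [S,S,I] [hit: read from S]
Op 6: C1 write [C1 write: invalidate ['C0=S'] -> C1=M] -> [I,M,I] [MISS #4: write from S]
Op 7: C1 read [C1 read: already in M, no change] -> [I,M,I] [hit: read from M]
Op 8: C0 write [C0 write: invalidate ['C1=M'] -> C0=M] -> [M,I,I] [MISS #5: write from I]
Op 9: C1 read [C1 read from I: others=['C0=M'] -> C1=S, others downsized to S] -> [S,S,I] [MISS #6: read from I]
Op 10: C1 write [C1 write: invalidate ['C0=S'] -> C1=M] -> [I,M,I] [MISS #7: write from S]

Answer: 7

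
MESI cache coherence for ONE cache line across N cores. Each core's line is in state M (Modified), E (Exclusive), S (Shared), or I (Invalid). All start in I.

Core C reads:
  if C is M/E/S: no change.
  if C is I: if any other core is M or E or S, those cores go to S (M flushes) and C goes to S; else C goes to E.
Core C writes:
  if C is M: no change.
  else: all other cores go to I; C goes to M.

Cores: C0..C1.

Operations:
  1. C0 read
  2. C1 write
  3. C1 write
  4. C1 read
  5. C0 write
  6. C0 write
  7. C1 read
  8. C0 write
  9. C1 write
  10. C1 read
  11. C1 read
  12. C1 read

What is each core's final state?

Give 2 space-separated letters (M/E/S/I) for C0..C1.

Op 1: C0 read [C0 read from I: no other sharers -> C0=E (exclusive)] -> [E,I]
Op 2: C1 write [C1 write: invalidate ['C0=E'] -> C1=M] -> [I,M]
Op 3: C1 write [C1 write: already M (modified), no change] -> [I,M]
Op 4: C1 read [C1 read: already in M, no change] -> [I,M]
Op 5: C0 write [C0 write: invalidate ['C1=M'] -> C0=M] -> [M,I]
Op 6: C0 write [C0 write: already M (modified), no change] -> [M,I]
Op 7: C1 read [C1 read from I: others=['C0=M'] -> C1=S, others downsized to S] -> [S,S]
Op 8: C0 write [C0 write: invalidate ['C1=S'] -> C0=M] -> [M,I]
Op 9: C1 write [C1 write: invalidate ['C0=M'] -> C1=M] -> [I,M]
Op 10: C1 read [C1 read: already in M, no change] -> [I,M]
Op 11: C1 read [C1 read: already in M, no change] -> [I,M]
Op 12: C1 read [C1 read: already in M, no change] -> [I,M]

Answer: I M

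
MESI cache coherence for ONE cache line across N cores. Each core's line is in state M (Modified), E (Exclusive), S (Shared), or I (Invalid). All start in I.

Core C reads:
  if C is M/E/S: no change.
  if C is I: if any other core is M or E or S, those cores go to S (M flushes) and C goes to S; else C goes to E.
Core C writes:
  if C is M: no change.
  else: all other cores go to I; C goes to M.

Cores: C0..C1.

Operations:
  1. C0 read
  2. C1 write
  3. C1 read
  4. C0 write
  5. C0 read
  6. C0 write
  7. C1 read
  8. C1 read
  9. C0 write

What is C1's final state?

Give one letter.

Answer: I

Derivation:
Op 1: C0 read [C0 read from I: no other sharers -> C0=E (exclusive)] -> [E,I]
Op 2: C1 write [C1 write: invalidate ['C0=E'] -> C1=M] -> [I,M]
Op 3: C1 read [C1 read: already in M, no change] -> [I,M]
Op 4: C0 write [C0 write: invalidate ['C1=M'] -> C0=M] -> [M,I]
Op 5: C0 read [C0 read: already in M, no change] -> [M,I]
Op 6: C0 write [C0 write: already M (modified), no change] -> [M,I]
Op 7: C1 read [C1 read from I: others=['C0=M'] -> C1=S, others downsized to S] -> [S,S]
Op 8: C1 read [C1 read: already in S, no change] -> [S,S]
Op 9: C0 write [C0 write: invalidate ['C1=S'] -> C0=M] -> [M,I]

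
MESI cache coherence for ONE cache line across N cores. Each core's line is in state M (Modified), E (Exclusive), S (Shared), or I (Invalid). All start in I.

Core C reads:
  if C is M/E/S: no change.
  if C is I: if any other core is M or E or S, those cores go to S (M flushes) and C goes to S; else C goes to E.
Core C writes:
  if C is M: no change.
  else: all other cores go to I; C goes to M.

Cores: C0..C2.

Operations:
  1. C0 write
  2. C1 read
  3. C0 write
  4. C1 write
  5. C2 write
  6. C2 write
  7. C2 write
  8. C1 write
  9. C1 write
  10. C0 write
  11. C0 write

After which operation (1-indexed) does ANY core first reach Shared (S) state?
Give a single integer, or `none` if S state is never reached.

Op 1: C0 write [C0 write: invalidate none -> C0=M] -> [M,I,I]
Op 2: C1 read [C1 read from I: others=['C0=M'] -> C1=S, others downsized to S] -> [S,S,I]
  -> First S state at op 2; remaining ops need not be traced.

Answer: 2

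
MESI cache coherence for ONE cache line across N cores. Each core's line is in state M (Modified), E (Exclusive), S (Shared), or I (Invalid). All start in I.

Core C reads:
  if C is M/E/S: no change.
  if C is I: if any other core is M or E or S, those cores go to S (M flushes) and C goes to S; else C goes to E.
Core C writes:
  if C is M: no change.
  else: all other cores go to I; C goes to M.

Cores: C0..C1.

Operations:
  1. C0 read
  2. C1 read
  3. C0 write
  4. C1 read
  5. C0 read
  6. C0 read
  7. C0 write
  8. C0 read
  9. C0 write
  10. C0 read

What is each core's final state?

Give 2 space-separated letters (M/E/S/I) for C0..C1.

Op 1: C0 read [C0 read from I: no other sharers -> C0=E (exclusive)] -> [E,I]
Op 2: C1 read [C1 read from I: others=['C0=E'] -> C1=S, others downsized to S] -> [S,S]
Op 3: C0 write [C0 write: invalidate ['C1=S'] -> C0=M] -> [M,I]
Op 4: C1 read [C1 read from I: others=['C0=M'] -> C1=S, others downsized to S] -> [S,S]
Op 5: C0 read [C0 read: already in S, no change] -> [S,S]
Op 6: C0 read [C0 read: already in S, no change] -> [S,S]
Op 7: C0 write [C0 write: invalidate ['C1=S'] -> C0=M] -> [M,I]
Op 8: C0 read [C0 read: already in M, no change] -> [M,I]
Op 9: C0 write [C0 write: already M (modified), no change] -> [M,I]
Op 10: C0 read [C0 read: already in M, no change] -> [M,I]

Answer: M I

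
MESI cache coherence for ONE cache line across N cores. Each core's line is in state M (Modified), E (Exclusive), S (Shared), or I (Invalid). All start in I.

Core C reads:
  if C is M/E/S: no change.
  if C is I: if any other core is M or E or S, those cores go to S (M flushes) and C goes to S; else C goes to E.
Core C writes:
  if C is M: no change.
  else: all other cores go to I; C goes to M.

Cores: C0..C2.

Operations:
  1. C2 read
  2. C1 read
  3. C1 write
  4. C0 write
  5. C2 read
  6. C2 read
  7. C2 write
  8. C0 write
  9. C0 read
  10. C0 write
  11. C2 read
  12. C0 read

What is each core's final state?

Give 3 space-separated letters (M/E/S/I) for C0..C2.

Op 1: C2 read [C2 read from I: no other sharers -> C2=E (exclusive)] -> [I,I,E]
Op 2: C1 read [C1 read from I: others=['C2=E'] -> C1=S, others downsized to S] -> [I,S,S]
Op 3: C1 write [C1 write: invalidate ['C2=S'] -> C1=M] -> [I,M,I]
Op 4: C0 write [C0 write: invalidate ['C1=M'] -> C0=M] -> [M,I,I]
Op 5: C2 read [C2 read from I: others=['C0=M'] -> C2=S, others downsized to S] -> [S,I,S]
Op 6: C2 read [C2 read: already in S, no change] -> [S,I,S]
Op 7: C2 write [C2 write: invalidate ['C0=S'] -> C2=M] -> [I,I,M]
Op 8: C0 write [C0 write: invalidate ['C2=M'] -> C0=M] -> [M,I,I]
Op 9: C0 read [C0 read: already in M, no change] -> [M,I,I]
Op 10: C0 write [C0 write: already M (modified), no change] -> [M,I,I]
Op 11: C2 read [C2 read from I: others=['C0=M'] -> C2=S, others downsized to S] -> [S,I,S]
Op 12: C0 read [C0 read: already in S, no change] -> [S,I,S]

Answer: S I S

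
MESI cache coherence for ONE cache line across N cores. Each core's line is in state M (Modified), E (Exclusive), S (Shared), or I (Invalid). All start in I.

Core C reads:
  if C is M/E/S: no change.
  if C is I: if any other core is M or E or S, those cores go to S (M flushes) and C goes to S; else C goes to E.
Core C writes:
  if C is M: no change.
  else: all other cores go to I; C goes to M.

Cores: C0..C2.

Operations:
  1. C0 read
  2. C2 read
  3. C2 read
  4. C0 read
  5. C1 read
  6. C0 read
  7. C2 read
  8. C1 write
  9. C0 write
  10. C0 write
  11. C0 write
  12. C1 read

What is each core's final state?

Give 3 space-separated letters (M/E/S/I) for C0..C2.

Op 1: C0 read [C0 read from I: no other sharers -> C0=E (exclusive)] -> [E,I,I]
Op 2: C2 read [C2 read from I: others=['C0=E'] -> C2=S, others downsized to S] -> [S,I,S]
Op 3: C2 read [C2 read: already in S, no change] -> [S,I,S]
Op 4: C0 read [C0 read: already in S, no change] -> [S,I,S]
Op 5: C1 read [C1 read from I: others=['C0=S', 'C2=S'] -> C1=S, others downsized to S] -> [S,S,S]
Op 6: C0 read [C0 read: already in S, no change] -> [S,S,S]
Op 7: C2 read [C2 read: already in S, no change] -> [S,S,S]
Op 8: C1 write [C1 write: invalidate ['C0=S', 'C2=S'] -> C1=M] -> [I,M,I]
Op 9: C0 write [C0 write: invalidate ['C1=M'] -> C0=M] -> [M,I,I]
Op 10: C0 write [C0 write: already M (modified), no change] -> [M,I,I]
Op 11: C0 write [C0 write: already M (modified), no change] -> [M,I,I]
Op 12: C1 read [C1 read from I: others=['C0=M'] -> C1=S, others downsized to S] -> [S,S,I]

Answer: S S I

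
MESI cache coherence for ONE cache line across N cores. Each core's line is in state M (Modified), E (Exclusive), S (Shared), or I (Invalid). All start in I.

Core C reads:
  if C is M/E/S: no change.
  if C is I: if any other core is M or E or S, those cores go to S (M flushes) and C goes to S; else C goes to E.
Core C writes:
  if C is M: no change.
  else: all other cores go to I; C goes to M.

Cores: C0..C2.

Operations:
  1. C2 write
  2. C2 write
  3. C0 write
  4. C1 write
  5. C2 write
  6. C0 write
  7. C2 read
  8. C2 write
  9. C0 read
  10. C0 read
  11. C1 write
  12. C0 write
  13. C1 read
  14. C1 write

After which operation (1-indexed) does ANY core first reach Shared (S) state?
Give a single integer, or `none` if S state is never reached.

Op 1: C2 write [C2 write: invalidate none -> C2=M] -> [I,I,M]
Op 2: C2 write [C2 write: already M (modified), no change] -> [I,I,M]
Op 3: C0 write [C0 write: invalidate ['C2=M'] -> C0=M] -> [M,I,I]
Op 4: C1 write [C1 write: invalidate ['C0=M'] -> C1=M] -> [I,M,I]
Op 5: C2 write [C2 write: invalidate ['C1=M'] -> C2=M] -> [I,I,M]
Op 6: C0 write [C0 write: invalidate ['C2=M'] -> C0=M] -> [M,I,I]
Op 7: C2 read [C2 read from I: others=['C0=M'] -> C2=S, others downsized to S] -> [S,I,S]
  -> First S state at op 7; remaining ops need not be traced.

Answer: 7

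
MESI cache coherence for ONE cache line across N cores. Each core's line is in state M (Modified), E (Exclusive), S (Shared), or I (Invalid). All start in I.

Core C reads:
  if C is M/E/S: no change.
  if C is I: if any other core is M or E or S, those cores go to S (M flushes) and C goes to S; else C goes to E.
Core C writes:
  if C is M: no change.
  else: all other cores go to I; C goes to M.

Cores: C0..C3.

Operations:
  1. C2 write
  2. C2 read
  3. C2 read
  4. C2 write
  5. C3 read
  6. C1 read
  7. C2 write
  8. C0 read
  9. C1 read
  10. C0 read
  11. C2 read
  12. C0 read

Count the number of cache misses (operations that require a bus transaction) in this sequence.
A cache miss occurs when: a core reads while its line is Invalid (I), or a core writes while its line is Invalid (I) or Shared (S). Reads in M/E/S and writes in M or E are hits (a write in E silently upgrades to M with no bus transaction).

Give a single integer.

Answer: 6

Derivation:
Op 1: C2 write [C2 write: invalidate none -> C2=M] -> [I,I,M,I] [MISS #1: write from I]
Op 2: C2 read [C2 read: already in M, no change] -> [I,I,M,I] [hit: read from M]
Op 3: C2 read [C2 read: already in M, no change] -> [I,I,M,I] [hit: read from M]
Op 4: C2 write [C2 write: already M (modified), no change] -> [I,I,M,I] [hit: write from M]
Op 5: C3 read [C3 read from I: others=['C2=M'] -> C3=S, others downsized to S] -> [I,I,S,S] [MISS #2: read from I]
Op 6: C1 read [C1 read from I: others=['C2=S', 'C3=S'] -> C1=S, others downsized to S] -> [I,S,S,S] [MISS #3: read from I]
Op 7: C2 write [C2 write: invalidate ['C1=S', 'C3=S'] -> C2=M] -> [I,I,M,I] [MISS #4: write from S]
Op 8: C0 read [C0 read from I: others=['C2=M'] -> C0=S, others downsized to S] -> [S,I,S,I] [MISS #5: read from I]
Op 9: C1 read [C1 read from I: others=['C0=S', 'C2=S'] -> C1=S, others downsized to S] -> [S,S,S,I] [MISS #6: read from I]
Op 10: C0 read [C0 read: already in S, no change] -> [S,S,S,I] [hit: read from S]
Op 11: C2 read [C2 read: already in S, no change] -> [S,S,S,I] [hit: read from S]
Op 12: C0 read [C0 read: already in S, no change] -> [S,S,S,I] [hit: read from S]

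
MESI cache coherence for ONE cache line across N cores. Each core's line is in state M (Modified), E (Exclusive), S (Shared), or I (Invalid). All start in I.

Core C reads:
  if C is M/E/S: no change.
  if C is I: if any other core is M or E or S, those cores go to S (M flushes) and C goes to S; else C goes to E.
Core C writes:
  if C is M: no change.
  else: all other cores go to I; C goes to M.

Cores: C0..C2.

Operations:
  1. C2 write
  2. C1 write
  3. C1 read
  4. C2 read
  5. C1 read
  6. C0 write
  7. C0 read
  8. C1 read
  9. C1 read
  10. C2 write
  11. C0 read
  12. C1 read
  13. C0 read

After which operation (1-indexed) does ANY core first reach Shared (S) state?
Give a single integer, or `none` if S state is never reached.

Op 1: C2 write [C2 write: invalidate none -> C2=M] -> [I,I,M]
Op 2: C1 write [C1 write: invalidate ['C2=M'] -> C1=M] -> [I,M,I]
Op 3: C1 read [C1 read: already in M, no change] -> [I,M,I]
Op 4: C2 read [C2 read from I: others=['C1=M'] -> C2=S, others downsized to S] -> [I,S,S]
  -> First S state at op 4; remaining ops need not be traced.

Answer: 4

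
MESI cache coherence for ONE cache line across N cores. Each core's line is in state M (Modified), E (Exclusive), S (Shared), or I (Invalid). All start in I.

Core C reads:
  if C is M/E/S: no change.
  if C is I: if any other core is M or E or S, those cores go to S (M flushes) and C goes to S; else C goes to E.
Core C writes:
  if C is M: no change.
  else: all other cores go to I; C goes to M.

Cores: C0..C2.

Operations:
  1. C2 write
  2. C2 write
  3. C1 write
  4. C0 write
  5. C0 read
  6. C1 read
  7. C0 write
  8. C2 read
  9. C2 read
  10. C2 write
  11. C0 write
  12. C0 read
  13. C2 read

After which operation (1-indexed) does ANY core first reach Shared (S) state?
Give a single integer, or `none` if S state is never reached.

Answer: 6

Derivation:
Op 1: C2 write [C2 write: invalidate none -> C2=M] -> [I,I,M]
Op 2: C2 write [C2 write: already M (modified), no change] -> [I,I,M]
Op 3: C1 write [C1 write: invalidate ['C2=M'] -> C1=M] -> [I,M,I]
Op 4: C0 write [C0 write: invalidate ['C1=M'] -> C0=M] -> [M,I,I]
Op 5: C0 read [C0 read: already in M, no change] -> [M,I,I]
Op 6: C1 read [C1 read from I: others=['C0=M'] -> C1=S, others downsized to S] -> [S,S,I]
  -> First S state at op 6; remaining ops need not be traced.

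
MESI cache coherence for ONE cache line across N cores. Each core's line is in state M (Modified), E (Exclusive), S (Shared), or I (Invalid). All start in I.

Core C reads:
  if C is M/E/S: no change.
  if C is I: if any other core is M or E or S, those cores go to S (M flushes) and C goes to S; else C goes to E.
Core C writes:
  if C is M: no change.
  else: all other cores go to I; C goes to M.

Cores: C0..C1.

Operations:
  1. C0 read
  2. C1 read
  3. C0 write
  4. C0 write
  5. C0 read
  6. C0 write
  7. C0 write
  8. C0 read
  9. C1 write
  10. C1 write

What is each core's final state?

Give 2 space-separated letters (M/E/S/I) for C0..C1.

Op 1: C0 read [C0 read from I: no other sharers -> C0=E (exclusive)] -> [E,I]
Op 2: C1 read [C1 read from I: others=['C0=E'] -> C1=S, others downsized to S] -> [S,S]
Op 3: C0 write [C0 write: invalidate ['C1=S'] -> C0=M] -> [M,I]
Op 4: C0 write [C0 write: already M (modified), no change] -> [M,I]
Op 5: C0 read [C0 read: already in M, no change] -> [M,I]
Op 6: C0 write [C0 write: already M (modified), no change] -> [M,I]
Op 7: C0 write [C0 write: already M (modified), no change] -> [M,I]
Op 8: C0 read [C0 read: already in M, no change] -> [M,I]
Op 9: C1 write [C1 write: invalidate ['C0=M'] -> C1=M] -> [I,M]
Op 10: C1 write [C1 write: already M (modified), no change] -> [I,M]

Answer: I M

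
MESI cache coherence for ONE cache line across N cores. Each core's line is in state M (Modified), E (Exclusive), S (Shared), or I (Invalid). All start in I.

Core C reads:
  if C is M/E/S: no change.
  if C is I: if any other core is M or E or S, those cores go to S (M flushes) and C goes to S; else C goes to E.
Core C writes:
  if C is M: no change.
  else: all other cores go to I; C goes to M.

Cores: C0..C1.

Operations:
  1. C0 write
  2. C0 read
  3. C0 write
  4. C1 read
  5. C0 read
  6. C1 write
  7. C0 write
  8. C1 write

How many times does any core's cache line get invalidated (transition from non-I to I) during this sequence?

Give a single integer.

Op 1: C0 write [C0 write: invalidate none -> C0=M] -> [M,I] (invalidations this op: 0; running total: 0)
Op 2: C0 read [C0 read: already in M, no change] -> [M,I] (invalidations this op: 0; running total: 0)
Op 3: C0 write [C0 write: already M (modified), no change] -> [M,I] (invalidations this op: 0; running total: 0)
Op 4: C1 read [C1 read from I: others=['C0=M'] -> C1=S, others downsized to S] -> [S,S] (invalidations this op: 0; running total: 0)
Op 5: C0 read [C0 read: already in S, no change] -> [S,S] (invalidations this op: 0; running total: 0)
Op 6: C1 write [C1 write: invalidate ['C0=S'] -> C1=M] -> [I,M] (invalidations this op: 1; running total: 1)
Op 7: C0 write [C0 write: invalidate ['C1=M'] -> C0=M] -> [M,I] (invalidations this op: 1; running total: 2)
Op 8: C1 write [C1 write: invalidate ['C0=M'] -> C1=M] -> [I,M] (invalidations this op: 1; running total: 3)

Answer: 3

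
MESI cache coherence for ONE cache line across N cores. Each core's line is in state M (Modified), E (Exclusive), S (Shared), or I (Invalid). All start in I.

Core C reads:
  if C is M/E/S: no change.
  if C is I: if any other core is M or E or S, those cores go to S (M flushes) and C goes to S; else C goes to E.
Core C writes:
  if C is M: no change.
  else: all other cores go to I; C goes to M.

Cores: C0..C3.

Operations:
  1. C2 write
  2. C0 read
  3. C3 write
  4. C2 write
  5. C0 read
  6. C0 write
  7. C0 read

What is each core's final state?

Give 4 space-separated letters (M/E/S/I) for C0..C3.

Answer: M I I I

Derivation:
Op 1: C2 write [C2 write: invalidate none -> C2=M] -> [I,I,M,I]
Op 2: C0 read [C0 read from I: others=['C2=M'] -> C0=S, others downsized to S] -> [S,I,S,I]
Op 3: C3 write [C3 write: invalidate ['C0=S', 'C2=S'] -> C3=M] -> [I,I,I,M]
Op 4: C2 write [C2 write: invalidate ['C3=M'] -> C2=M] -> [I,I,M,I]
Op 5: C0 read [C0 read from I: others=['C2=M'] -> C0=S, others downsized to S] -> [S,I,S,I]
Op 6: C0 write [C0 write: invalidate ['C2=S'] -> C0=M] -> [M,I,I,I]
Op 7: C0 read [C0 read: already in M, no change] -> [M,I,I,I]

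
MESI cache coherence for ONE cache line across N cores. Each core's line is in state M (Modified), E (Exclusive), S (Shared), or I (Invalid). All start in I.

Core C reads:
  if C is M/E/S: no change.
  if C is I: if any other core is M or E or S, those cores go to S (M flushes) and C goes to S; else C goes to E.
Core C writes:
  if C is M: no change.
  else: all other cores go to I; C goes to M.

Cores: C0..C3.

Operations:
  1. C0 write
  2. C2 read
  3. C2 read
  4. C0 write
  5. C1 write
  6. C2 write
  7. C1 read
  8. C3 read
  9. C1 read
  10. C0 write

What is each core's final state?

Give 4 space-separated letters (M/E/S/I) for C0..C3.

Op 1: C0 write [C0 write: invalidate none -> C0=M] -> [M,I,I,I]
Op 2: C2 read [C2 read from I: others=['C0=M'] -> C2=S, others downsized to S] -> [S,I,S,I]
Op 3: C2 read [C2 read: already in S, no change] -> [S,I,S,I]
Op 4: C0 write [C0 write: invalidate ['C2=S'] -> C0=M] -> [M,I,I,I]
Op 5: C1 write [C1 write: invalidate ['C0=M'] -> C1=M] -> [I,M,I,I]
Op 6: C2 write [C2 write: invalidate ['C1=M'] -> C2=M] -> [I,I,M,I]
Op 7: C1 read [C1 read from I: others=['C2=M'] -> C1=S, others downsized to S] -> [I,S,S,I]
Op 8: C3 read [C3 read from I: others=['C1=S', 'C2=S'] -> C3=S, others downsized to S] -> [I,S,S,S]
Op 9: C1 read [C1 read: already in S, no change] -> [I,S,S,S]
Op 10: C0 write [C0 write: invalidate ['C1=S', 'C2=S', 'C3=S'] -> C0=M] -> [M,I,I,I]

Answer: M I I I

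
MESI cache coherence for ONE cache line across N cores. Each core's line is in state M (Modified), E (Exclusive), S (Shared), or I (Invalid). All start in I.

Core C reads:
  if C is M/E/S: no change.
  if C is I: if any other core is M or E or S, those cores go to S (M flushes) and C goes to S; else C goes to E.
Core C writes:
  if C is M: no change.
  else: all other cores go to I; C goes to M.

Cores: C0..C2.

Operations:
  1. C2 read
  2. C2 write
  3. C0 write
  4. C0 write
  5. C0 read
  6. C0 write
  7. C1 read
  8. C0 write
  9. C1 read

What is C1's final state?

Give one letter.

Answer: S

Derivation:
Op 1: C2 read [C2 read from I: no other sharers -> C2=E (exclusive)] -> [I,I,E]
Op 2: C2 write [C2 write: invalidate none -> C2=M] -> [I,I,M]
Op 3: C0 write [C0 write: invalidate ['C2=M'] -> C0=M] -> [M,I,I]
Op 4: C0 write [C0 write: already M (modified), no change] -> [M,I,I]
Op 5: C0 read [C0 read: already in M, no change] -> [M,I,I]
Op 6: C0 write [C0 write: already M (modified), no change] -> [M,I,I]
Op 7: C1 read [C1 read from I: others=['C0=M'] -> C1=S, others downsized to S] -> [S,S,I]
Op 8: C0 write [C0 write: invalidate ['C1=S'] -> C0=M] -> [M,I,I]
Op 9: C1 read [C1 read from I: others=['C0=M'] -> C1=S, others downsized to S] -> [S,S,I]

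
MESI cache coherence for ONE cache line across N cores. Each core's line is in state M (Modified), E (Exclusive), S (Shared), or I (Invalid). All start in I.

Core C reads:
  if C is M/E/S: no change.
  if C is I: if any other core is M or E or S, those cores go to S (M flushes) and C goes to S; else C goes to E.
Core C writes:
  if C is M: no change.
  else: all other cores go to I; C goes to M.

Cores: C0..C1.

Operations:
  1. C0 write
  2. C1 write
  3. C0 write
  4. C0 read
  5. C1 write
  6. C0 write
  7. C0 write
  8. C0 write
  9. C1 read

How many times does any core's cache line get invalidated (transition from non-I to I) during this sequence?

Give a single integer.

Op 1: C0 write [C0 write: invalidate none -> C0=M] -> [M,I] (invalidations this op: 0; running total: 0)
Op 2: C1 write [C1 write: invalidate ['C0=M'] -> C1=M] -> [I,M] (invalidations this op: 1; running total: 1)
Op 3: C0 write [C0 write: invalidate ['C1=M'] -> C0=M] -> [M,I] (invalidations this op: 1; running total: 2)
Op 4: C0 read [C0 read: already in M, no change] -> [M,I] (invalidations this op: 0; running total: 2)
Op 5: C1 write [C1 write: invalidate ['C0=M'] -> C1=M] -> [I,M] (invalidations this op: 1; running total: 3)
Op 6: C0 write [C0 write: invalidate ['C1=M'] -> C0=M] -> [M,I] (invalidations this op: 1; running total: 4)
Op 7: C0 write [C0 write: already M (modified), no change] -> [M,I] (invalidations this op: 0; running total: 4)
Op 8: C0 write [C0 write: already M (modified), no change] -> [M,I] (invalidations this op: 0; running total: 4)
Op 9: C1 read [C1 read from I: others=['C0=M'] -> C1=S, others downsized to S] -> [S,S] (invalidations this op: 0; running total: 4)

Answer: 4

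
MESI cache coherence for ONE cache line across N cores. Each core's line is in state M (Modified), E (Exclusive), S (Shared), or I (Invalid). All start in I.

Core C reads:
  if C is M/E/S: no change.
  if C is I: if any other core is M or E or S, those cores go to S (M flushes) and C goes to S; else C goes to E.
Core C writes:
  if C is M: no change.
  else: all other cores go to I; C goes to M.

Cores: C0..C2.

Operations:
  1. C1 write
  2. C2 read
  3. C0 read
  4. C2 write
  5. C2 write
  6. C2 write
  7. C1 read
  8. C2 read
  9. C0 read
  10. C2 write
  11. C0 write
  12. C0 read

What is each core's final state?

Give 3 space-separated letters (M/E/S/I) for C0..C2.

Op 1: C1 write [C1 write: invalidate none -> C1=M] -> [I,M,I]
Op 2: C2 read [C2 read from I: others=['C1=M'] -> C2=S, others downsized to S] -> [I,S,S]
Op 3: C0 read [C0 read from I: others=['C1=S', 'C2=S'] -> C0=S, others downsized to S] -> [S,S,S]
Op 4: C2 write [C2 write: invalidate ['C0=S', 'C1=S'] -> C2=M] -> [I,I,M]
Op 5: C2 write [C2 write: already M (modified), no change] -> [I,I,M]
Op 6: C2 write [C2 write: already M (modified), no change] -> [I,I,M]
Op 7: C1 read [C1 read from I: others=['C2=M'] -> C1=S, others downsized to S] -> [I,S,S]
Op 8: C2 read [C2 read: already in S, no change] -> [I,S,S]
Op 9: C0 read [C0 read from I: others=['C1=S', 'C2=S'] -> C0=S, others downsized to S] -> [S,S,S]
Op 10: C2 write [C2 write: invalidate ['C0=S', 'C1=S'] -> C2=M] -> [I,I,M]
Op 11: C0 write [C0 write: invalidate ['C2=M'] -> C0=M] -> [M,I,I]
Op 12: C0 read [C0 read: already in M, no change] -> [M,I,I]

Answer: M I I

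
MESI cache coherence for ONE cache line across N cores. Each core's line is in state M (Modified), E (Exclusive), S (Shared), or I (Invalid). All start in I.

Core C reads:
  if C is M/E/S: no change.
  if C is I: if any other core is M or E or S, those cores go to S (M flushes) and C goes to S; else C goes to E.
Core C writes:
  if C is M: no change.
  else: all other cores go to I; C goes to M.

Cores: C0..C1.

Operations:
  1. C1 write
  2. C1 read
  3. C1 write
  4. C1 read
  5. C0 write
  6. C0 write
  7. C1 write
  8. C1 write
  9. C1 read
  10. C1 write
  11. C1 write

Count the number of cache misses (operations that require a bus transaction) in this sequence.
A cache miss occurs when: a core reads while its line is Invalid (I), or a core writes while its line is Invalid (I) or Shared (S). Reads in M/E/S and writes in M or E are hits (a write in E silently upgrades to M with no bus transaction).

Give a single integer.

Op 1: C1 write [C1 write: invalidate none -> C1=M] -> [I,M] [MISS #1: write from I]
Op 2: C1 read [C1 read: already in M, no change] -> [I,M] [hit: read from M]
Op 3: C1 write [C1 write: already M (modified), no change] -> [I,M] [hit: write from M]
Op 4: C1 read [C1 read: already in M, no change] -> [I,M] [hit: read from M]
Op 5: C0 write [C0 write: invalidate ['C1=M'] -> C0=M] -> [M,I] [MISS #2: write from I]
Op 6: C0 write [C0 write: already M (modified), no change] -> [M,I] [hit: write from M]
Op 7: C1 write [C1 write: invalidate ['C0=M'] -> C1=M] -> [I,M] [MISS #3: write from I]
Op 8: C1 write [C1 write: already M (modified), no change] -> [I,M] [hit: write from M]
Op 9: C1 read [C1 read: already in M, no change] -> [I,M] [hit: read from M]
Op 10: C1 write [C1 write: already M (modified), no change] -> [I,M] [hit: write from M]
Op 11: C1 write [C1 write: already M (modified), no change] -> [I,M] [hit: write from M]

Answer: 3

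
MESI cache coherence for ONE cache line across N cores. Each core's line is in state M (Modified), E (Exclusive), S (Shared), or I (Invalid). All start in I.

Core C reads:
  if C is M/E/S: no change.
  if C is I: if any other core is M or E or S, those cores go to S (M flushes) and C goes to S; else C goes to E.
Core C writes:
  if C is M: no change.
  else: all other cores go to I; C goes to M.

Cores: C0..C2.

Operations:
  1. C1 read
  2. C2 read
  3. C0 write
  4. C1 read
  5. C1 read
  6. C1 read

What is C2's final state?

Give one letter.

Op 1: C1 read [C1 read from I: no other sharers -> C1=E (exclusive)] -> [I,E,I]
Op 2: C2 read [C2 read from I: others=['C1=E'] -> C2=S, others downsized to S] -> [I,S,S]
Op 3: C0 write [C0 write: invalidate ['C1=S', 'C2=S'] -> C0=M] -> [M,I,I]
Op 4: C1 read [C1 read from I: others=['C0=M'] -> C1=S, others downsized to S] -> [S,S,I]
Op 5: C1 read [C1 read: already in S, no change] -> [S,S,I]
Op 6: C1 read [C1 read: already in S, no change] -> [S,S,I]

Answer: I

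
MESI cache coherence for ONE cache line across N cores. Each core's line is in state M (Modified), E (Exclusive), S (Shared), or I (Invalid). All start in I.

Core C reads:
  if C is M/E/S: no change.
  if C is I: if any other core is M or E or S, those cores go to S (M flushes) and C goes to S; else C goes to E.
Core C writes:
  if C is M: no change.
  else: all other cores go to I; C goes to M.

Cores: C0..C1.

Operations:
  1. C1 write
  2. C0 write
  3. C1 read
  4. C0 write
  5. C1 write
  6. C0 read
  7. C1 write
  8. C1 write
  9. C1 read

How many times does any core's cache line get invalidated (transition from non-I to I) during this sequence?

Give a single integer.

Answer: 4

Derivation:
Op 1: C1 write [C1 write: invalidate none -> C1=M] -> [I,M] (invalidations this op: 0; running total: 0)
Op 2: C0 write [C0 write: invalidate ['C1=M'] -> C0=M] -> [M,I] (invalidations this op: 1; running total: 1)
Op 3: C1 read [C1 read from I: others=['C0=M'] -> C1=S, others downsized to S] -> [S,S] (invalidations this op: 0; running total: 1)
Op 4: C0 write [C0 write: invalidate ['C1=S'] -> C0=M] -> [M,I] (invalidations this op: 1; running total: 2)
Op 5: C1 write [C1 write: invalidate ['C0=M'] -> C1=M] -> [I,M] (invalidations this op: 1; running total: 3)
Op 6: C0 read [C0 read from I: others=['C1=M'] -> C0=S, others downsized to S] -> [S,S] (invalidations this op: 0; running total: 3)
Op 7: C1 write [C1 write: invalidate ['C0=S'] -> C1=M] -> [I,M] (invalidations this op: 1; running total: 4)
Op 8: C1 write [C1 write: already M (modified), no change] -> [I,M] (invalidations this op: 0; running total: 4)
Op 9: C1 read [C1 read: already in M, no change] -> [I,M] (invalidations this op: 0; running total: 4)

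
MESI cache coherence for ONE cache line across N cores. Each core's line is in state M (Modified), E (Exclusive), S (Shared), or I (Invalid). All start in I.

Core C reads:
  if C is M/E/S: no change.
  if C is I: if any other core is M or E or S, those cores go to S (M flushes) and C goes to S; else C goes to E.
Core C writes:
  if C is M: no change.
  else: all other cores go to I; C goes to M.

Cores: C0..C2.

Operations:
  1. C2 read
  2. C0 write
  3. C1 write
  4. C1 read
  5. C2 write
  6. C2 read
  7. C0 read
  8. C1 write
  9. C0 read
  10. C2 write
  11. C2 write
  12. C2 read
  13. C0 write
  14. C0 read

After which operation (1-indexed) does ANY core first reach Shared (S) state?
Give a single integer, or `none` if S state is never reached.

Op 1: C2 read [C2 read from I: no other sharers -> C2=E (exclusive)] -> [I,I,E]
Op 2: C0 write [C0 write: invalidate ['C2=E'] -> C0=M] -> [M,I,I]
Op 3: C1 write [C1 write: invalidate ['C0=M'] -> C1=M] -> [I,M,I]
Op 4: C1 read [C1 read: already in M, no change] -> [I,M,I]
Op 5: C2 write [C2 write: invalidate ['C1=M'] -> C2=M] -> [I,I,M]
Op 6: C2 read [C2 read: already in M, no change] -> [I,I,M]
Op 7: C0 read [C0 read from I: others=['C2=M'] -> C0=S, others downsized to S] -> [S,I,S]
  -> First S state at op 7; remaining ops need not be traced.

Answer: 7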